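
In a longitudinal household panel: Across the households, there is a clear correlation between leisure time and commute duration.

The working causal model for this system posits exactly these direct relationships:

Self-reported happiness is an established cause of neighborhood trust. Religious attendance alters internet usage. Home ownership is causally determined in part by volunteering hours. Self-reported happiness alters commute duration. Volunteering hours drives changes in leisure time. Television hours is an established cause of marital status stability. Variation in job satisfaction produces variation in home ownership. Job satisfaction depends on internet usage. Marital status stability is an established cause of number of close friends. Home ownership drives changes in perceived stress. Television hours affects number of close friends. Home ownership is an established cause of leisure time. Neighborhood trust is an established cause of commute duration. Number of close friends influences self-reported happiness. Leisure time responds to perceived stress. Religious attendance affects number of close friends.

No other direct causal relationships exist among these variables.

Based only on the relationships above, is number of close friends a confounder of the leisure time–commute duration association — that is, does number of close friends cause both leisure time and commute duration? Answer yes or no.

Number of close friends has no stated causal path to leisure time. A confounder must cause both variables, so number of close friends does not qualify.

no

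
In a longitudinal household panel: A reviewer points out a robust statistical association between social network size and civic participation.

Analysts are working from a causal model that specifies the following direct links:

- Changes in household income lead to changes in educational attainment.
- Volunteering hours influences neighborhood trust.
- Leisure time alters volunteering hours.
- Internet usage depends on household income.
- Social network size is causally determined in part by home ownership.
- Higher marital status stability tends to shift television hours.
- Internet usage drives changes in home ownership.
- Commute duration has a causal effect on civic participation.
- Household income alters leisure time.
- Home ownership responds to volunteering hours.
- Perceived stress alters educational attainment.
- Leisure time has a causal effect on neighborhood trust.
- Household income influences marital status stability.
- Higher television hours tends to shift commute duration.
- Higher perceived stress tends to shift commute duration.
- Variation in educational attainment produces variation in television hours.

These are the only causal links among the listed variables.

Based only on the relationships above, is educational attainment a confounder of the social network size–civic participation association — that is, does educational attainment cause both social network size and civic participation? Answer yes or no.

no

Educational attainment has no stated causal path to social network size. A confounder must cause both variables, so educational attainment does not qualify.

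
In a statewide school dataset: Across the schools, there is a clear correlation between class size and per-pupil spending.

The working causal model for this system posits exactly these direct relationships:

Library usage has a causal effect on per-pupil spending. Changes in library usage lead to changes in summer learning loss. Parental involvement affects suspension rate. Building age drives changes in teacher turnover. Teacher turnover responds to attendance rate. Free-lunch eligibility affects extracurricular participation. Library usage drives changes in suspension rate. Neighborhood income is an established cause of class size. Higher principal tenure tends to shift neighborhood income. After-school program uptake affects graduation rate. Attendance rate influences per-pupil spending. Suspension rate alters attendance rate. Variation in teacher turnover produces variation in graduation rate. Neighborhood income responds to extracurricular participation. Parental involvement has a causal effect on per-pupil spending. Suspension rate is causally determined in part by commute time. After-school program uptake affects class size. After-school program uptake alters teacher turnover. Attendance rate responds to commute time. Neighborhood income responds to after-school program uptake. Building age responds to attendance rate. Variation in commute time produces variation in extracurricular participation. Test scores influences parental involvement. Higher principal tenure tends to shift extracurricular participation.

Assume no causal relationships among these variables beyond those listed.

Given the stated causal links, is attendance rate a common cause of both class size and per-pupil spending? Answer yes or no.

no

Attendance rate has no stated causal path to class size. A confounder must cause both variables, so attendance rate does not qualify.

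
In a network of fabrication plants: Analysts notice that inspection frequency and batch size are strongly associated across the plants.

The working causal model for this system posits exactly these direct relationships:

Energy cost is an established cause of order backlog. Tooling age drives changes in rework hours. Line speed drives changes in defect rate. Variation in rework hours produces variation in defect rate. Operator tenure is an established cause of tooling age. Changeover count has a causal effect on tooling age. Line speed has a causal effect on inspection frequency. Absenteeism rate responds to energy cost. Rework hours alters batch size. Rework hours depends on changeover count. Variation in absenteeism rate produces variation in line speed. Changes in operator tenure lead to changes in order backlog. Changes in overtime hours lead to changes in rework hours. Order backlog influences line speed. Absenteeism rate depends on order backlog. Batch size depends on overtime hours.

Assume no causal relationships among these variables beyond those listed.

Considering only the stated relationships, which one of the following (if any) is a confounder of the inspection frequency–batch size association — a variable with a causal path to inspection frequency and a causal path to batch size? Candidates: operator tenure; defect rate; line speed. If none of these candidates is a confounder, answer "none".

operator tenure

Operator tenure causes inspection frequency (operator tenure → order backlog → line speed → inspection frequency) and also causes batch size (operator tenure → tooling age → rework hours → batch size); it is a common cause of both.
Each of the other candidates lacks a causal path to at least one of inspection frequency and batch size, so they do not confound the relationship.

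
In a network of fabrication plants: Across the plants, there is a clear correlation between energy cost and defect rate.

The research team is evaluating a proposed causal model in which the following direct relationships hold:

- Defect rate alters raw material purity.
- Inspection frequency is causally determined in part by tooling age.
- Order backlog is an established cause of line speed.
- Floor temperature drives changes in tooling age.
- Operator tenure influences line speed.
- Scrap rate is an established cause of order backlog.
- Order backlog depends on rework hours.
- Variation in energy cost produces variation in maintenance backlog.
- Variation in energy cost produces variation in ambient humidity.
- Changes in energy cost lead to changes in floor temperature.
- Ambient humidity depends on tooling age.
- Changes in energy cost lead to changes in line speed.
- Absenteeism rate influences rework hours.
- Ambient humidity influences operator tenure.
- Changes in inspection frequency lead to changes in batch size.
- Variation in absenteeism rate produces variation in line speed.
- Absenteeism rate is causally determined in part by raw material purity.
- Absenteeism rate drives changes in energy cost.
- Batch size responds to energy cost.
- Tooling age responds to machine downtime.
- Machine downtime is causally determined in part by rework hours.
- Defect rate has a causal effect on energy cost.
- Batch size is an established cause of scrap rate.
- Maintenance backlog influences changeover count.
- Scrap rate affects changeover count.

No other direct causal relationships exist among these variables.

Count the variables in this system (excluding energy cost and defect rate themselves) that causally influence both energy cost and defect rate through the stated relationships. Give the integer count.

No listed variable has a causal path to both energy cost and defect rate, so there are no common causes.

0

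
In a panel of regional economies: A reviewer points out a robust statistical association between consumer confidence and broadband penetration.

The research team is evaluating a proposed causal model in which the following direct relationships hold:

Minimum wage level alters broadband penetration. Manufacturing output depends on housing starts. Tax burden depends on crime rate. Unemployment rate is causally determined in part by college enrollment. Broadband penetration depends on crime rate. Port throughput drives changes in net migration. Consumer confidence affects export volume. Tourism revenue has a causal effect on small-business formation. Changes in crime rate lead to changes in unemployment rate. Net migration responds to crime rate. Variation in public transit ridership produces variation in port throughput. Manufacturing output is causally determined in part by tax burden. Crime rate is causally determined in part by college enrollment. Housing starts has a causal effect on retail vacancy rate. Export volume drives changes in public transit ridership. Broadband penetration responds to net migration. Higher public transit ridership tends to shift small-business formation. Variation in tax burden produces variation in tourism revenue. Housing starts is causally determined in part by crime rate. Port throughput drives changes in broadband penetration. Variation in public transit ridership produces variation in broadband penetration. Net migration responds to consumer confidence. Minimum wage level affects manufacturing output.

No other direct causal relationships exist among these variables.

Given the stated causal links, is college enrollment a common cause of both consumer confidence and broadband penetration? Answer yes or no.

College enrollment has no stated causal path to consumer confidence. A confounder must cause both variables, so college enrollment does not qualify.

no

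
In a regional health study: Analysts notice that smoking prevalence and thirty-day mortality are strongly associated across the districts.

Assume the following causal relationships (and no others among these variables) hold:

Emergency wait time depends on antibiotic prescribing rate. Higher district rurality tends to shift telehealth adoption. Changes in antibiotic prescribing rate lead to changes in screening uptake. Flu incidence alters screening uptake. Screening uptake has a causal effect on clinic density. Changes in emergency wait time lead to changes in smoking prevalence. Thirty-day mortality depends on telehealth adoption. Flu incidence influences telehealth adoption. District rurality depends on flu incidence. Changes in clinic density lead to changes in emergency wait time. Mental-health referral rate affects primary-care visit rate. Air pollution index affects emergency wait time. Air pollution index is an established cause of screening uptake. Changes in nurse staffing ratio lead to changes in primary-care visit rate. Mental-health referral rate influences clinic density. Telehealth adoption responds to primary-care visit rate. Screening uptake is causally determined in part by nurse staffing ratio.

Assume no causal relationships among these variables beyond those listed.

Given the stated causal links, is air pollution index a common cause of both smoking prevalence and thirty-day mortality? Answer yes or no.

no

Air pollution index has no stated causal path to thirty-day mortality. A confounder must cause both variables, so air pollution index does not qualify.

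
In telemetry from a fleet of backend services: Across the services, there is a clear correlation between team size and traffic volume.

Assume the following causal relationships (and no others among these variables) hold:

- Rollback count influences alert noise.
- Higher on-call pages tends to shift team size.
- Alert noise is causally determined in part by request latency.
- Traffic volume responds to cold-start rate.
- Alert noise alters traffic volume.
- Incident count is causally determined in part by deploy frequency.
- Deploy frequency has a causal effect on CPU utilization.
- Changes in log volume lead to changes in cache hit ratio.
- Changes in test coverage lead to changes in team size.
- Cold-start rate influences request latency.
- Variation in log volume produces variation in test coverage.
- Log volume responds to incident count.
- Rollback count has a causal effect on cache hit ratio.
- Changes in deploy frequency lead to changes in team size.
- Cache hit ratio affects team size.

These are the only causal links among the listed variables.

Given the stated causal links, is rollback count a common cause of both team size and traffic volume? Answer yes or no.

yes

Rollback count has a causal path to team size (rollback count → cache hit ratio → team size) and to traffic volume (rollback count → alert noise → traffic volume), so it is a common cause of both — a confounder.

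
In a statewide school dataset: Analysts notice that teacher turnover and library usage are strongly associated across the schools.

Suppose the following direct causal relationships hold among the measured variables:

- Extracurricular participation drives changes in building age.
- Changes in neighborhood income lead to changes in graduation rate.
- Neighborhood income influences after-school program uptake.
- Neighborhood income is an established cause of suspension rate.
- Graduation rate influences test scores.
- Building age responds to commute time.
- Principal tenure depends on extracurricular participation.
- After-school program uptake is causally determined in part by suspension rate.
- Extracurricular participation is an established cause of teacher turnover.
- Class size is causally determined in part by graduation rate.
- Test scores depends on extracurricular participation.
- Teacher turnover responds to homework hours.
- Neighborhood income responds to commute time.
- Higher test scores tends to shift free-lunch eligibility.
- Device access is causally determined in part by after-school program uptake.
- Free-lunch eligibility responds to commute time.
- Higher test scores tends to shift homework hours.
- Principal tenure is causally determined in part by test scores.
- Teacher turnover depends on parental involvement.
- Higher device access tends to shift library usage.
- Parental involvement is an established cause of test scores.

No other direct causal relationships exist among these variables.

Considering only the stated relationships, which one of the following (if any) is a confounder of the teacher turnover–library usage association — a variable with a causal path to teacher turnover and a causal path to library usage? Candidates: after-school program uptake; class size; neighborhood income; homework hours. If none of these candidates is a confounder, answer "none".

Neighborhood income causes teacher turnover (neighborhood income → graduation rate → test scores → homework hours → teacher turnover) and also causes library usage (neighborhood income → after-school program uptake → device access → library usage); it is a common cause of both.
Each of the other candidates lacks a causal path to at least one of teacher turnover and library usage, so they do not confound the relationship.

neighborhood income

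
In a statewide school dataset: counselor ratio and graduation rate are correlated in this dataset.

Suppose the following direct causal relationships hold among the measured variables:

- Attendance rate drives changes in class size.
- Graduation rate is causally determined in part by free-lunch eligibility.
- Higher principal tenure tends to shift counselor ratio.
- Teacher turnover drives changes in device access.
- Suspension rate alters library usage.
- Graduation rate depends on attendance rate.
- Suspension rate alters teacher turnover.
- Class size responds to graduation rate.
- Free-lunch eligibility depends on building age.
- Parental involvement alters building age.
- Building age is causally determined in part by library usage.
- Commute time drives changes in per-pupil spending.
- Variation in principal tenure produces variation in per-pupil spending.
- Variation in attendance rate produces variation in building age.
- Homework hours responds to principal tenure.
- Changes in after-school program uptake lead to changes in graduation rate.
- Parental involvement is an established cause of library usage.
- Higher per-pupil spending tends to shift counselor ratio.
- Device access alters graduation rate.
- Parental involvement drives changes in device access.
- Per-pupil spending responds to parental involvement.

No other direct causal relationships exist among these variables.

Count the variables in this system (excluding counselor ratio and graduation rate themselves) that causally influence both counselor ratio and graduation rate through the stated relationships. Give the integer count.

The common causes are: parental involvement (to counselor ratio via parental involvement → per-pupil spending → counselor ratio; to graduation rate via parental involvement → device access → graduation rate).
Every other variable lacks a causal path to at least one of counselor ratio and graduation rate.

1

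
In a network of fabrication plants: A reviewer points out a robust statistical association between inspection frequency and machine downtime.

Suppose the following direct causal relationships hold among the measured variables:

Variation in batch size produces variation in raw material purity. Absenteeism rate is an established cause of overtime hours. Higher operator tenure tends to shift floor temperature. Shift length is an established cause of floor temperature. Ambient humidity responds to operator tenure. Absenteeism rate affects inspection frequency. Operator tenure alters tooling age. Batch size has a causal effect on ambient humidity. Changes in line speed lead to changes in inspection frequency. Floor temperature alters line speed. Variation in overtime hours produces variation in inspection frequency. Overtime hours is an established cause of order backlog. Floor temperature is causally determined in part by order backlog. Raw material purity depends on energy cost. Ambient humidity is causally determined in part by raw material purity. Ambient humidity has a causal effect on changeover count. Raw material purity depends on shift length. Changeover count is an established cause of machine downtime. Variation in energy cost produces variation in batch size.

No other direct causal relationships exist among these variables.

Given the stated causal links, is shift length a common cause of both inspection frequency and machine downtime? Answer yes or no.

Shift length has a causal path to inspection frequency (shift length → floor temperature → line speed → inspection frequency) and to machine downtime (shift length → raw material purity → ambient humidity → changeover count → machine downtime), so it is a common cause of both — a confounder.

yes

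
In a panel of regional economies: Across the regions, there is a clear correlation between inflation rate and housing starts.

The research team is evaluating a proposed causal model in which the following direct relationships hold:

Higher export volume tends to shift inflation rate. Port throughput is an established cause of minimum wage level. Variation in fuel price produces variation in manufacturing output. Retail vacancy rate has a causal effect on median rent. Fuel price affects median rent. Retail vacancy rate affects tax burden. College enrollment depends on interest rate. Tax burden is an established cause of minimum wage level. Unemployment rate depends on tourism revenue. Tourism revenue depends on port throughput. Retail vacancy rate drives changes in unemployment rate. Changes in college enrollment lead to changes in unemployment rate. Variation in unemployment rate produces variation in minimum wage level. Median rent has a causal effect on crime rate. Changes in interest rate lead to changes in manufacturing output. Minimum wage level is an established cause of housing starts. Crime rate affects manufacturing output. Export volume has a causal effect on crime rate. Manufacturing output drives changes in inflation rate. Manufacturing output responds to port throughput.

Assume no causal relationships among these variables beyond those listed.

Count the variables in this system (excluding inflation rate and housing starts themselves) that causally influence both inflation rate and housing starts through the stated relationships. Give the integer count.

The common causes are: interest rate (to inflation rate via interest rate → manufacturing output → inflation rate; to housing starts via interest rate → college enrollment → unemployment rate → minimum wage level → housing starts); port throughput (to inflation rate via port throughput → manufacturing output → inflation rate; to housing starts via port throughput → minimum wage level → housing starts); retail vacancy rate (to inflation rate via retail vacancy rate → median rent → crime rate → manufacturing output → inflation rate; to housing starts via retail vacancy rate → tax burden → minimum wage level → housing starts).
Every other variable lacks a causal path to at least one of inflation rate and housing starts.

3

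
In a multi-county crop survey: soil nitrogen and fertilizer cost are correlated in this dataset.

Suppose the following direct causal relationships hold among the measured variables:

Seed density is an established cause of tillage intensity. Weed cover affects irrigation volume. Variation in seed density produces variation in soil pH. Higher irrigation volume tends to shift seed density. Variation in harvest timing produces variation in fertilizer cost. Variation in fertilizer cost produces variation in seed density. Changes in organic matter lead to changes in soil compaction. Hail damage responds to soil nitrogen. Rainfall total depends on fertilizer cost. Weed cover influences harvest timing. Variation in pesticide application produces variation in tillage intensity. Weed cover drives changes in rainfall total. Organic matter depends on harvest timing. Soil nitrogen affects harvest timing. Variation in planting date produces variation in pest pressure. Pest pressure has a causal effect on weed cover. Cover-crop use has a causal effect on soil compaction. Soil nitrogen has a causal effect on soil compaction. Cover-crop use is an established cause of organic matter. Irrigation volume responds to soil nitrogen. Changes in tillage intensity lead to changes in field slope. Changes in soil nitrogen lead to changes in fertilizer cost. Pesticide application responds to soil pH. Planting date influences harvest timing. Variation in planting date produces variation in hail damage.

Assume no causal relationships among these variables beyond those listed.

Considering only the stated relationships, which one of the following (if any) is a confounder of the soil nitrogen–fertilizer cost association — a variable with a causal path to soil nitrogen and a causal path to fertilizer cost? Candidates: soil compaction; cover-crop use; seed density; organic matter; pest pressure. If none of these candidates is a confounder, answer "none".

None of the listed candidates has causal paths to both soil nitrogen and fertilizer cost in the stated relationships, so none is a common cause.

none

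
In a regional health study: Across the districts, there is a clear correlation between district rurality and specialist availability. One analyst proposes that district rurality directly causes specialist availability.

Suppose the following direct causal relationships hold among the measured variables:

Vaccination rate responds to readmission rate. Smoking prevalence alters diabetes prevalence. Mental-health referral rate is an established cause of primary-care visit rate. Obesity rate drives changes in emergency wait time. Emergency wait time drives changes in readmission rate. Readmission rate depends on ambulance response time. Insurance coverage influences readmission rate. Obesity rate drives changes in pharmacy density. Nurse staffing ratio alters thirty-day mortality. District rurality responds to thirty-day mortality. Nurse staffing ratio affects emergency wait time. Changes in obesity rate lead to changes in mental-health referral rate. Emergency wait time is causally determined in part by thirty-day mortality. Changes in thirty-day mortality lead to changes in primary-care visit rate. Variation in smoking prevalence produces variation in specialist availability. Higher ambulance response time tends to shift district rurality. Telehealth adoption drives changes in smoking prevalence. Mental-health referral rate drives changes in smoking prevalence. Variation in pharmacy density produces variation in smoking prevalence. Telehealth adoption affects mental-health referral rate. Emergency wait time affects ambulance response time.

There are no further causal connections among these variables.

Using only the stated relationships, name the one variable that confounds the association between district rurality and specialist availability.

obesity rate

Obesity rate has a causal path to district rurality (obesity rate → emergency wait time → ambulance response time → district rurality) and a separate causal path to specialist availability (obesity rate → mental-health referral rate → smoking prevalence → specialist availability), so it is a common cause of both.
No stated relationship gives district rurality a causal route to specialist availability, so the correlation is explained by the shared upstream cause rather than a direct effect.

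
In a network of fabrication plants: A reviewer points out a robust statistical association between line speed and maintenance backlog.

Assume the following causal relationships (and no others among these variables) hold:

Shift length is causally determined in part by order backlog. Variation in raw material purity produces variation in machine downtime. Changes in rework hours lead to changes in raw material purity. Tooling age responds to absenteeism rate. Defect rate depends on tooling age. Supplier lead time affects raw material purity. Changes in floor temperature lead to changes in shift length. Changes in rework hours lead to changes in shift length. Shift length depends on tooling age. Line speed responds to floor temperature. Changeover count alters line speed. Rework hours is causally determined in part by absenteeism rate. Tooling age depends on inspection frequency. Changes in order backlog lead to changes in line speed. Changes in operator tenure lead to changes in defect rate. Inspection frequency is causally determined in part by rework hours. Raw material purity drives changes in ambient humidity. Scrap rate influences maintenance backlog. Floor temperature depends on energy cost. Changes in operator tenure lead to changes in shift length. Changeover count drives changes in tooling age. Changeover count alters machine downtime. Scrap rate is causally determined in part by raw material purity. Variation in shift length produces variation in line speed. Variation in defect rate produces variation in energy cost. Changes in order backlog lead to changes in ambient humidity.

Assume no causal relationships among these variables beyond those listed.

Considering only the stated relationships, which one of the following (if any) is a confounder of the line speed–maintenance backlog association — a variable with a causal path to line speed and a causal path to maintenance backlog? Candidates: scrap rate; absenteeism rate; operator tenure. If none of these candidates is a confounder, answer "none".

absenteeism rate

Absenteeism rate causes line speed (absenteeism rate → rework hours → shift length → line speed) and also causes maintenance backlog (absenteeism rate → rework hours → raw material purity → scrap rate → maintenance backlog); it is a common cause of both.
Each of the other candidates lacks a causal path to at least one of line speed and maintenance backlog, so they do not confound the relationship.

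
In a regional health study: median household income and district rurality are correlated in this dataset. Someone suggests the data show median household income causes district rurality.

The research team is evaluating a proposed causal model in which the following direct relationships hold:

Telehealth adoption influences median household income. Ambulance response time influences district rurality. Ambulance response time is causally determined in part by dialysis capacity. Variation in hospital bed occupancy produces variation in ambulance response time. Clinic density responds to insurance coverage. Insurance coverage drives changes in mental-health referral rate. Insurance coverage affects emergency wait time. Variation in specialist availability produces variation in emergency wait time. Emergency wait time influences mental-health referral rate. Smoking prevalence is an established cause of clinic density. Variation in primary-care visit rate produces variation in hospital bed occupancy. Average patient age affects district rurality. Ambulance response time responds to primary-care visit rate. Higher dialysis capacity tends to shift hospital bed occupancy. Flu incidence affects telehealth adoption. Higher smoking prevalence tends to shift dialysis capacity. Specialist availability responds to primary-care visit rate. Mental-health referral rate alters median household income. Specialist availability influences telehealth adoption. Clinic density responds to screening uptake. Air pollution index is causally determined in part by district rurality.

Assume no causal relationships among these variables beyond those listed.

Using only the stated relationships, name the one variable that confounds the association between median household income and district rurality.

Primary-care visit rate has a causal path to median household income (primary-care visit rate → specialist availability → telehealth adoption → median household income) and a separate causal path to district rurality (primary-care visit rate → ambulance response time → district rurality), so it is a common cause of both.
No stated relationship gives median household income a causal route to district rurality, so the correlation is explained by the shared upstream cause rather than a direct effect.

primary-care visit rate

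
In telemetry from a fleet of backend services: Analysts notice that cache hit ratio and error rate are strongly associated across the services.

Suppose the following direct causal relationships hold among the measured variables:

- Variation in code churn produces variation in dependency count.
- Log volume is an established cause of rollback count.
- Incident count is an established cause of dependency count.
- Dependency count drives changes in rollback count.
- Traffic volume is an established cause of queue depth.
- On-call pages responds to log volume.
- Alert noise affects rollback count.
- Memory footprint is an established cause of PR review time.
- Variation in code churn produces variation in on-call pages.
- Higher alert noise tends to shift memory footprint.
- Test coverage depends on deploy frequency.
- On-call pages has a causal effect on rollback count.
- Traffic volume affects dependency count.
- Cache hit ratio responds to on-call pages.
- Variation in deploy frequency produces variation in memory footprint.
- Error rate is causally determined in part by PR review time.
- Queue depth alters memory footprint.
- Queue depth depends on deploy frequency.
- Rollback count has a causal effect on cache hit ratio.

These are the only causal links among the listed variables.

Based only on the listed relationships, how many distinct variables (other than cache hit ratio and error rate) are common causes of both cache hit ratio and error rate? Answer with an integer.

2

The common causes are: alert noise (to cache hit ratio via alert noise → rollback count → cache hit ratio; to error rate via alert noise → memory footprint → PR review time → error rate); traffic volume (to cache hit ratio via traffic volume → dependency count → rollback count → cache hit ratio; to error rate via traffic volume → queue depth → memory footprint → PR review time → error rate).
Every other variable lacks a causal path to at least one of cache hit ratio and error rate.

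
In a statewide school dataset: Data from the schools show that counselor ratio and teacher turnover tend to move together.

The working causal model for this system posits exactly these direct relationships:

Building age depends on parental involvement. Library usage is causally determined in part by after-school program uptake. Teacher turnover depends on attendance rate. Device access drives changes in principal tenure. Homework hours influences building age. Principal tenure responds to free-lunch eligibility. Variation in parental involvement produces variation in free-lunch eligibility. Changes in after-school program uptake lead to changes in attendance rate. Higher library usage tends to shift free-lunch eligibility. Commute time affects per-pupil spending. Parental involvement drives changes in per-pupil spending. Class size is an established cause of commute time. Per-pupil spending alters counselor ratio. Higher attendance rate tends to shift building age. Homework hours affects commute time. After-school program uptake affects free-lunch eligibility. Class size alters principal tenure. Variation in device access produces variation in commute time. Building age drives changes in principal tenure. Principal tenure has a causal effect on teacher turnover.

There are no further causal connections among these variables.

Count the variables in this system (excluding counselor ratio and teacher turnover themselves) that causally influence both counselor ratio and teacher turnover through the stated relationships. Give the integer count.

The common causes are: class size (to counselor ratio via class size → commute time → per-pupil spending → counselor ratio; to teacher turnover via class size → principal tenure → teacher turnover); device access (to counselor ratio via device access → commute time → per-pupil spending → counselor ratio; to teacher turnover via device access → principal tenure → teacher turnover); homework hours (to counselor ratio via homework hours → commute time → per-pupil spending → counselor ratio; to teacher turnover via homework hours → building age → principal tenure → teacher turnover); parental involvement (to counselor ratio via parental involvement → per-pupil spending → counselor ratio; to teacher turnover via parental involvement → free-lunch eligibility → principal tenure → teacher turnover).
Every other variable lacks a causal path to at least one of counselor ratio and teacher turnover.

4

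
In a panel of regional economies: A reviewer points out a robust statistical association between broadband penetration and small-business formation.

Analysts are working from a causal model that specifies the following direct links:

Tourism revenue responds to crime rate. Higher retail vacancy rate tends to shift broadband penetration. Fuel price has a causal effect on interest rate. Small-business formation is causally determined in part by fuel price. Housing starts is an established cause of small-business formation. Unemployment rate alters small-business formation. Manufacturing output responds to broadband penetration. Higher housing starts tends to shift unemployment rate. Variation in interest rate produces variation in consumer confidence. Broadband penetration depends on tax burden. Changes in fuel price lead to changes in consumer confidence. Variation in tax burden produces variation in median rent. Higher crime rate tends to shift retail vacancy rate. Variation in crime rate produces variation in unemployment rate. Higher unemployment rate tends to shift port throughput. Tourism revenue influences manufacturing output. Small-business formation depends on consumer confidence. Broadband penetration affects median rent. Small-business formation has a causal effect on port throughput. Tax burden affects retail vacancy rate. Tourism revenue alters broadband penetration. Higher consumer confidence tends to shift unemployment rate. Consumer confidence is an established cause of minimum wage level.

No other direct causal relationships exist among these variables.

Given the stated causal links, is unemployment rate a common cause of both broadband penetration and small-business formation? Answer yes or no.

Unemployment rate has no stated causal path to broadband penetration. A confounder must cause both variables, so unemployment rate does not qualify.

no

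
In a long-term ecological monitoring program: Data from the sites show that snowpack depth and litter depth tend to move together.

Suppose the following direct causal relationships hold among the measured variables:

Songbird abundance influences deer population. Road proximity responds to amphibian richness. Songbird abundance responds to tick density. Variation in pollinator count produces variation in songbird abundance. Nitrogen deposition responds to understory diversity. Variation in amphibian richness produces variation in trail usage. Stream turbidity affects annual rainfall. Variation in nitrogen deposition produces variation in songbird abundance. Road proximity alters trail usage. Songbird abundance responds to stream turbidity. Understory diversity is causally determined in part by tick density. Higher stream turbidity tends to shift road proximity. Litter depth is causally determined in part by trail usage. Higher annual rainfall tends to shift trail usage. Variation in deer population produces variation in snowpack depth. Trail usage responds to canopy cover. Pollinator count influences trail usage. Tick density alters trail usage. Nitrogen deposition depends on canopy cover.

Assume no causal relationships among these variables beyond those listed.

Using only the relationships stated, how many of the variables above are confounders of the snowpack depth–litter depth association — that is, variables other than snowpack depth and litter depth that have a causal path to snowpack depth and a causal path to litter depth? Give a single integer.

4

The common causes are: canopy cover (to snowpack depth via canopy cover → nitrogen deposition → songbird abundance → deer population → snowpack depth; to litter depth via canopy cover → trail usage → litter depth); pollinator count (to snowpack depth via pollinator count → songbird abundance → deer population → snowpack depth; to litter depth via pollinator count → trail usage → litter depth); stream turbidity (to snowpack depth via stream turbidity → songbird abundance → deer population → snowpack depth; to litter depth via stream turbidity → road proximity → trail usage → litter depth); tick density (to snowpack depth via tick density → songbird abundance → deer population → snowpack depth; to litter depth via tick density → trail usage → litter depth).
Every other variable lacks a causal path to at least one of snowpack depth and litter depth.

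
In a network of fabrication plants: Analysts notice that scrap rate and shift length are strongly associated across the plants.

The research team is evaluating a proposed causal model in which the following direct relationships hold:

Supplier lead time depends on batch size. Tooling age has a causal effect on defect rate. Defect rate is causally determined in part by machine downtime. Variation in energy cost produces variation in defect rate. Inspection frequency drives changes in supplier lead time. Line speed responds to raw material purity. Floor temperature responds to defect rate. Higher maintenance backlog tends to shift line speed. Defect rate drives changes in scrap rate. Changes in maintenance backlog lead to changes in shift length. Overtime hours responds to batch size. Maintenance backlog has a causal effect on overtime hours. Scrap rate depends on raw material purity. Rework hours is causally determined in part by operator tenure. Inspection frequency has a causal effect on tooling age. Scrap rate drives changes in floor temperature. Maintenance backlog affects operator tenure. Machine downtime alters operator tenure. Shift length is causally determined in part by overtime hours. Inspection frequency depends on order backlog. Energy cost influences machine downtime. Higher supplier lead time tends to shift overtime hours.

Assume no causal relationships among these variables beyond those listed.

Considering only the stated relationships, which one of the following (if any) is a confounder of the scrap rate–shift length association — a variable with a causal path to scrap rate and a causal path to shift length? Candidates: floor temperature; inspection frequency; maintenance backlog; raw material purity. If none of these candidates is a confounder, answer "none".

Inspection frequency causes scrap rate (inspection frequency → tooling age → defect rate → scrap rate) and also causes shift length (inspection frequency → supplier lead time → overtime hours → shift length); it is a common cause of both.
Each of the other candidates lacks a causal path to at least one of scrap rate and shift length, so they do not confound the relationship.

inspection frequency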